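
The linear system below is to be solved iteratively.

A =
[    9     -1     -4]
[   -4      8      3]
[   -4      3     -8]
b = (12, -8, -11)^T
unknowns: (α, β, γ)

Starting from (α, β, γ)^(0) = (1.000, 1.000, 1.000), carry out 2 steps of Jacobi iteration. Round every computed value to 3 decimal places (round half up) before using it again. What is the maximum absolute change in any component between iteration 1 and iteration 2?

1.148

Iteration 1:
  α = (12 - (-1)·1.000 - (-4)·1.000) / (9) = 1.889
  β = (-8 - (-4)·1.000 - (3)·1.000) / (8) = -0.875
  γ = (-11 - (-4)·1.000 - (3)·1.000) / (-8) = 1.250
Iteration 2:
  α = (12 - (-1)·-0.875 - (-4)·1.250) / (9) = 1.792
  β = (-8 - (-4)·1.889 - (3)·1.250) / (8) = -0.524
  γ = (-11 - (-4)·1.889 - (3)·-0.875) / (-8) = 0.102
Change: (-0.097, 0.351, -1.148) → max |·| = 1.148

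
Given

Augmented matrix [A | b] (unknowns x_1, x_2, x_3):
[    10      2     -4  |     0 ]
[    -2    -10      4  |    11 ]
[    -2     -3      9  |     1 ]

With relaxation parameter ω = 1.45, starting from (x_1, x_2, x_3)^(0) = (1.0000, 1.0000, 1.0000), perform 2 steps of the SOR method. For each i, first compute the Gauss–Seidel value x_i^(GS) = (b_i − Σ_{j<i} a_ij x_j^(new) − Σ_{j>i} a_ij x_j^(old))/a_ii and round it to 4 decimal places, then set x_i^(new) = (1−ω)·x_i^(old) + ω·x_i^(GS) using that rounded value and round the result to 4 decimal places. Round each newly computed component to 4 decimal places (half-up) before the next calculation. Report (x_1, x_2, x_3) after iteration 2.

(-0.1117, -1.5194, -0.1475)

Iteration 1:
  x_1: GS value = (0 - (2)·1.0000 - (-4)·1.0000) / (10) = 0.2000;  x_1 ← (1−ω)·1.0000 + ω·0.2000 = -0.1600
  x_2: GS value = (11 - (-2)·-0.1600 - (4)·1.0000) / (-10) = -0.6680;  x_2 ← (1−ω)·1.0000 + ω·-0.6680 = -1.4186
  x_3: GS value = (1 - (-2)·-0.1600 - (-3)·-1.4186) / (9) = -0.3973;  x_3 ← (1−ω)·1.0000 + ω·-0.3973 = -1.0261
Iteration 2:
  x_1: GS value = (0 - (2)·-1.4186 - (-4)·-1.0261) / (10) = -0.1267;  x_1 ← (1−ω)·-0.1600 + ω·-0.1267 = -0.1117
  x_2: GS value = (11 - (-2)·-0.1117 - (4)·-1.0261) / (-10) = -1.4881;  x_2 ← (1−ω)·-1.4186 + ω·-1.4881 = -1.5194
  x_3: GS value = (1 - (-2)·-0.1117 - (-3)·-1.5194) / (9) = -0.4202;  x_3 ← (1−ω)·-1.0261 + ω·-0.4202 = -0.1475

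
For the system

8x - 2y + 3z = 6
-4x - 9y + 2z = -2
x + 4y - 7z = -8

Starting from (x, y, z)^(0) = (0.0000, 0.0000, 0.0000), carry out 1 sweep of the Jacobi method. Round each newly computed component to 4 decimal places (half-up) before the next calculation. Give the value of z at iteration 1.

1.1429

Iteration 1:
  x = (6 - (-2)·0.0000 - (3)·0.0000) / (8) = 0.7500
  y = (-2 - (-4)·0.0000 - (2)·0.0000) / (-9) = 0.2222
  z = (-8 - (1)·0.0000 - (4)·0.0000) / (-7) = 1.1429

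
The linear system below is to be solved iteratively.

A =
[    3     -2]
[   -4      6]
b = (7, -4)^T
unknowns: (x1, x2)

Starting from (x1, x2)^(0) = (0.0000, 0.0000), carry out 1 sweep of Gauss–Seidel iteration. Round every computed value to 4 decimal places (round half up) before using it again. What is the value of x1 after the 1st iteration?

Iteration 1:
  x1 = (7 - (-2)·0.0000) / (3) = 2.3333
  x2 = (-4 - (-4)·2.3333) / (6) = 0.8889

2.3333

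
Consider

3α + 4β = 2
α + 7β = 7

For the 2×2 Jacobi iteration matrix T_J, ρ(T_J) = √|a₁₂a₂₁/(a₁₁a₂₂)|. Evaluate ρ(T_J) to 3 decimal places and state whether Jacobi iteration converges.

a₁₂a₂₁/(a₁₁a₂₂) = (4)·(1) / ((3)·(7)) = 0.190476
ρ = √|0.190476| = √0.190476 = 0.436
ρ < 1, so Jacobi converges

0.436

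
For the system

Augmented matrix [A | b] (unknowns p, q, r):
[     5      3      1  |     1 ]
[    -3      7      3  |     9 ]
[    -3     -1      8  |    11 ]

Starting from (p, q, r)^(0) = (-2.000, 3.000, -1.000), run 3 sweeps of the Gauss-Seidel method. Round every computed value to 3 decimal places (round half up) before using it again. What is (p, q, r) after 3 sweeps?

Iteration 1:
  p = (1 - (3)·3.000 - (1)·-1.000) / (5) = -1.400
  q = (9 - (-3)·-1.400 - (3)·-1.000) / (7) = 1.114
  r = (11 - (-3)·-1.400 - (-1)·1.114) / (8) = 0.989
Iteration 2:
  p = (1 - (3)·1.114 - (1)·0.989) / (5) = -0.666
  q = (9 - (-3)·-0.666 - (3)·0.989) / (7) = 0.576
  r = (11 - (-3)·-0.666 - (-1)·0.576) / (8) = 1.197
Iteration 3:
  p = (1 - (3)·0.576 - (1)·1.197) / (5) = -0.385
  q = (9 - (-3)·-0.385 - (3)·1.197) / (7) = 0.608
  r = (11 - (-3)·-0.385 - (-1)·0.608) / (8) = 1.307

(-0.385, 0.608, 1.307)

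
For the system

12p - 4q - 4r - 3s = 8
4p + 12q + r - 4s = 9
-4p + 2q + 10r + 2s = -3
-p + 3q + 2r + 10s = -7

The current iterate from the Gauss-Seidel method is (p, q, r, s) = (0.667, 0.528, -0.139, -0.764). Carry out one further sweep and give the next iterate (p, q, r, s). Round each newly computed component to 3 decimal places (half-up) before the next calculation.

(0.605, 0.305, 0.034, -0.738)

One sweep:
  p = (8 - (-4)·0.528 - (-4)·-0.139 - (-3)·-0.764) / (12) = 0.605
  q = (9 - (4)·0.605 - (1)·-0.139 - (-4)·-0.764) / (12) = 0.305
  r = (-3 - (-4)·0.605 - (2)·0.305 - (2)·-0.764) / (10) = 0.034
  s = (-7 - (-1)·0.605 - (3)·0.305 - (2)·0.034) / (10) = -0.738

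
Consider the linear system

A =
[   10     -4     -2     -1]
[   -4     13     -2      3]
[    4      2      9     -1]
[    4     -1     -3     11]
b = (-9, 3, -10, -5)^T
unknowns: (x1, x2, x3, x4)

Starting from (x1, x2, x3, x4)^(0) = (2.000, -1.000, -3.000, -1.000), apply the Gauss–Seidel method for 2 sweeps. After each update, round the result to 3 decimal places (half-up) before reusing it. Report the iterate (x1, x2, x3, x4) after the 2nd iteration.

(-1.169, -0.197, -0.530, -0.192)

Iteration 1:
  x1 = (-9 - (-4)·-1.000 - (-2)·-3.000 - (-1)·-1.000) / (10) = -2.000
  x2 = (3 - (-4)·-2.000 - (-2)·-3.000 - (3)·-1.000) / (13) = -0.615
  x3 = (-10 - (4)·-2.000 - (2)·-0.615 - (-1)·-1.000) / (9) = -0.197
  x4 = (-5 - (4)·-2.000 - (-1)·-0.615 - (-3)·-0.197) / (11) = 0.163
Iteration 2:
  x1 = (-9 - (-4)·-0.615 - (-2)·-0.197 - (-1)·0.163) / (10) = -1.169
  x2 = (3 - (-4)·-1.169 - (-2)·-0.197 - (3)·0.163) / (13) = -0.197
  x3 = (-10 - (4)·-1.169 - (2)·-0.197 - (-1)·0.163) / (9) = -0.530
  x4 = (-5 - (4)·-1.169 - (-1)·-0.197 - (-3)·-0.530) / (11) = -0.192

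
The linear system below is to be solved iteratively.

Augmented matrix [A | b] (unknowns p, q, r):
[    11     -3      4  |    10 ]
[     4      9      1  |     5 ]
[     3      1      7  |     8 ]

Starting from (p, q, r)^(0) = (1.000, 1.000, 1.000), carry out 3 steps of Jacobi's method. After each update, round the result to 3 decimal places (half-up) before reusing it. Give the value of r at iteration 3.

Iteration 1:
  p = (10 - (-3)·1.000 - (4)·1.000) / (11) = 0.818
  q = (5 - (4)·1.000 - (1)·1.000) / (9) = 0.000
  r = (8 - (3)·1.000 - (1)·1.000) / (7) = 0.571
Iteration 2:
  p = (10 - (-3)·0.000 - (4)·0.571) / (11) = 0.701
  q = (5 - (4)·0.818 - (1)·0.571) / (9) = 0.129
  r = (8 - (3)·0.818 - (1)·0.000) / (7) = 0.792
Iteration 3:
  p = (10 - (-3)·0.129 - (4)·0.792) / (11) = 0.656
  q = (5 - (4)·0.701 - (1)·0.792) / (9) = 0.156
  r = (8 - (3)·0.701 - (1)·0.129) / (7) = 0.824

0.824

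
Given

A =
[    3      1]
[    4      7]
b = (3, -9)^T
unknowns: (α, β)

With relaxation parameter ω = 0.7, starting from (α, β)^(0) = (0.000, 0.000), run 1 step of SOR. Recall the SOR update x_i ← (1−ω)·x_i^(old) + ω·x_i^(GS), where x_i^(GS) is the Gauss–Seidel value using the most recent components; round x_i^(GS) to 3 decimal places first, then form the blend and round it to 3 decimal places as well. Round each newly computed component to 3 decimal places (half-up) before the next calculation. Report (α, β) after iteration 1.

Iteration 1:
  α: GS value = (3 - (1)·0.000) / (3) = 1.000;  α ← (1−ω)·0.000 + ω·1.000 = 0.700
  β: GS value = (-9 - (4)·0.700) / (7) = -1.686;  β ← (1−ω)·0.000 + ω·-1.686 = -1.180

(0.700, -1.180)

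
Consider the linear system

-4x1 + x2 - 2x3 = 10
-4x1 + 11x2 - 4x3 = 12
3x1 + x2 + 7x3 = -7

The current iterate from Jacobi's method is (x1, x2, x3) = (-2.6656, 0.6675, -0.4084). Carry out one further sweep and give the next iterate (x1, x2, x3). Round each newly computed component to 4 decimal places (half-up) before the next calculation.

(-2.1289, -0.0269, 0.0470)

One sweep:
  x1 = (10 - (1)·0.6675 - (-2)·-0.4084) / (-4) = -2.1289
  x2 = (12 - (-4)·-2.6656 - (-4)·-0.4084) / (11) = -0.0269
  x3 = (-7 - (3)·-2.6656 - (1)·0.6675) / (7) = 0.0470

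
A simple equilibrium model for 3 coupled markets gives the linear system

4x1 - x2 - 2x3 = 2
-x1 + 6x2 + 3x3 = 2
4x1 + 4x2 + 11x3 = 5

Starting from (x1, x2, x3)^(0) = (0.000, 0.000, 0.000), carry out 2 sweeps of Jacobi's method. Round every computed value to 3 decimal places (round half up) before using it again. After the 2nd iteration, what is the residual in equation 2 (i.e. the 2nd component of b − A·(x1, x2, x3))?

1.221

Iteration 1:
  x1 = (2 - (-1)·0.000 - (-2)·0.000) / (4) = 0.500
  x2 = (2 - (-1)·0.000 - (3)·0.000) / (6) = 0.333
  x3 = (5 - (4)·0.000 - (4)·0.000) / (11) = 0.455
Iteration 2:
  x1 = (2 - (-1)·0.333 - (-2)·0.455) / (4) = 0.811
  x2 = (2 - (-1)·0.500 - (3)·0.455) / (6) = 0.189
  x3 = (5 - (4)·0.500 - (4)·0.333) / (11) = 0.152
Residual b − A·x = (-0.751, 1.221, -0.672)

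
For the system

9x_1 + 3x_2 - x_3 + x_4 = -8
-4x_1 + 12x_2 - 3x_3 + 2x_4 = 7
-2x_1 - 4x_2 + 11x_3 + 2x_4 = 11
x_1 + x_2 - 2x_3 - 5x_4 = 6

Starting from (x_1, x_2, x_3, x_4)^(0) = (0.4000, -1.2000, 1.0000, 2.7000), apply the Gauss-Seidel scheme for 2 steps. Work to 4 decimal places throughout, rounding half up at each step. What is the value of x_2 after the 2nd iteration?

Iteration 1:
  x_1 = (-8 - (3)·-1.2000 - (-1)·1.0000 - (1)·2.7000) / (9) = -0.6778
  x_2 = (7 - (-4)·-0.6778 - (-3)·1.0000 - (2)·2.7000) / (12) = 0.1574
  x_3 = (11 - (-2)·-0.6778 - (-4)·0.1574 - (2)·2.7000) / (11) = 0.4431
  x_4 = (6 - (1)·-0.6778 - (1)·0.1574 - (-2)·0.4431) / (-5) = -1.4813
Iteration 2:
  x_1 = (-8 - (3)·0.1574 - (-1)·0.4431 - (1)·-1.4813) / (9) = -0.7275
  x_2 = (7 - (-4)·-0.7275 - (-3)·0.4431 - (2)·-1.4813) / (12) = 0.6985
  x_3 = (11 - (-2)·-0.7275 - (-4)·0.6985 - (2)·-1.4813) / (11) = 1.3911
  x_4 = (6 - (1)·-0.7275 - (1)·0.6985 - (-2)·1.3911) / (-5) = -1.7622

0.6985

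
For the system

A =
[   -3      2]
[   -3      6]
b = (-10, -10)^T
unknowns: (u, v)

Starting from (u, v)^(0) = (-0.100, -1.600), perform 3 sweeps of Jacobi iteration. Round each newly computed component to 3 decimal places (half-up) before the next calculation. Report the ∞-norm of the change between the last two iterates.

Iteration 1:
  u = (-10 - (2)·-1.600) / (-3) = 2.267
  v = (-10 - (-3)·-0.100) / (6) = -1.717
Iteration 2:
  u = (-10 - (2)·-1.717) / (-3) = 2.189
  v = (-10 - (-3)·2.267) / (6) = -0.533
Iteration 3:
  u = (-10 - (2)·-0.533) / (-3) = 2.978
  v = (-10 - (-3)·2.189) / (6) = -0.572
Change: (0.789, -0.039) → max |·| = 0.789

0.789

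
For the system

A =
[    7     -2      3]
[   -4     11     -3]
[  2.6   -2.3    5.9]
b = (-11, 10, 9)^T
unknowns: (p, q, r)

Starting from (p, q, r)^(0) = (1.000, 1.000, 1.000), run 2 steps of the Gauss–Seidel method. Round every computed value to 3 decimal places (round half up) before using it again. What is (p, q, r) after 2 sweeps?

Iteration 1:
  p = (-11 - (-2)·1.000 - (3)·1.000) / (7) = -1.714
  q = (10 - (-4)·-1.714 - (-3)·1.000) / (11) = 0.559
  r = (9 - (2.6)·-1.714 - (-2.3)·0.559) / (5.9) = 2.499
Iteration 2:
  p = (-11 - (-2)·0.559 - (3)·2.499) / (7) = -2.483
  q = (10 - (-4)·-2.483 - (-3)·2.499) / (11) = 0.688
  r = (9 - (2.6)·-2.483 - (-2.3)·0.688) / (5.9) = 2.888

(-2.483, 0.688, 2.888)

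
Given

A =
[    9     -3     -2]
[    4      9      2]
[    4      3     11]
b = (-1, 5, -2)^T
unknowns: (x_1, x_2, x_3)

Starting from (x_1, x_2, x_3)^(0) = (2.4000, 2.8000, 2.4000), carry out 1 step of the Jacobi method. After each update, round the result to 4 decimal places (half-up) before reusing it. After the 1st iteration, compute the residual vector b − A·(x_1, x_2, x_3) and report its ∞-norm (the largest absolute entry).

Iteration 1:
  x_1 = (-1 - (-3)·2.8000 - (-2)·2.4000) / (9) = 1.3556
  x_2 = (5 - (4)·2.4000 - (2)·2.4000) / (9) = -1.0444
  x_3 = (-2 - (4)·2.4000 - (3)·2.8000) / (11) = -1.8182
Residual b − A·x = (-19.9700, 12.6136, 15.7110); ∞-norm = 19.9700

19.9700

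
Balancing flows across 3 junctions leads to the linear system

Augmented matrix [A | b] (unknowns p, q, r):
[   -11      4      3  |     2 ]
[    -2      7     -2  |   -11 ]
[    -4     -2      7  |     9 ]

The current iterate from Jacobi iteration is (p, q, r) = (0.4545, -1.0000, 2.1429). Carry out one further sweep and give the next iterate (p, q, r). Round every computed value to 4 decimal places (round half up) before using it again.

(0.0390, -0.8293, 1.2597)

One sweep:
  p = (2 - (4)·-1.0000 - (3)·2.1429) / (-11) = 0.0390
  q = (-11 - (-2)·0.4545 - (-2)·2.1429) / (7) = -0.8293
  r = (9 - (-4)·0.4545 - (-2)·-1.0000) / (7) = 1.2597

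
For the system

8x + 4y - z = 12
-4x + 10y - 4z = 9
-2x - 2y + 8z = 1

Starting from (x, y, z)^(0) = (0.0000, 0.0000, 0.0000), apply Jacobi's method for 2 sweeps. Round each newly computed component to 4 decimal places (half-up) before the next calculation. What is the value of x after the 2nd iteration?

1.0656

Iteration 1:
  x = (12 - (4)·0.0000 - (-1)·0.0000) / (8) = 1.5000
  y = (9 - (-4)·0.0000 - (-4)·0.0000) / (10) = 0.9000
  z = (1 - (-2)·0.0000 - (-2)·0.0000) / (8) = 0.1250
Iteration 2:
  x = (12 - (4)·0.9000 - (-1)·0.1250) / (8) = 1.0656
  y = (9 - (-4)·1.5000 - (-4)·0.1250) / (10) = 1.5500
  z = (1 - (-2)·1.5000 - (-2)·0.9000) / (8) = 0.7250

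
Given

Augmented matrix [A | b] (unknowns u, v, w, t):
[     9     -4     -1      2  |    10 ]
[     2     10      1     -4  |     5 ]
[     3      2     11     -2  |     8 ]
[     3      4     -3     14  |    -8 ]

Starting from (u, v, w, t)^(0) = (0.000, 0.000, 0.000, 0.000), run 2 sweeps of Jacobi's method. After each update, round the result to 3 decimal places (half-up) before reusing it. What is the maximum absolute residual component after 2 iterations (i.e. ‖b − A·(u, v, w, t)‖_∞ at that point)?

2.137

Iteration 1:
  u = (10 - (-4)·0.000 - (-1)·0.000 - (2)·0.000) / (9) = 1.111
  v = (5 - (2)·0.000 - (1)·0.000 - (-4)·0.000) / (10) = 0.500
  w = (8 - (3)·0.000 - (2)·0.000 - (-2)·0.000) / (11) = 0.727
  t = (-8 - (3)·0.000 - (4)·0.000 - (-3)·0.000) / (14) = -0.571
Iteration 2:
  u = (10 - (-4)·0.500 - (-1)·0.727 - (2)·-0.571) / (9) = 1.541
  v = (5 - (2)·1.111 - (1)·0.727 - (-4)·-0.571) / (10) = -0.023
  w = (8 - (3)·1.111 - (2)·0.500 - (-2)·-0.571) / (11) = 0.230
  t = (-8 - (3)·1.111 - (4)·0.500 - (-3)·0.727) / (14) = -0.797
Residual b − A·x = (-2.137, -1.270, -0.701, -0.683); ∞-norm = 2.137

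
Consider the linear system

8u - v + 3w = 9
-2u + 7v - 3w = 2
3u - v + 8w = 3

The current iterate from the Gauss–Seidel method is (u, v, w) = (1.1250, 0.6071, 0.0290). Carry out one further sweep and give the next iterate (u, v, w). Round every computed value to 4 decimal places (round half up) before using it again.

One sweep:
  u = (9 - (-1)·0.6071 - (3)·0.0290) / (8) = 1.1900
  v = (2 - (-2)·1.1900 - (-3)·0.0290) / (7) = 0.6381
  w = (3 - (3)·1.1900 - (-1)·0.6381) / (8) = 0.0085

(1.1900, 0.6381, 0.0085)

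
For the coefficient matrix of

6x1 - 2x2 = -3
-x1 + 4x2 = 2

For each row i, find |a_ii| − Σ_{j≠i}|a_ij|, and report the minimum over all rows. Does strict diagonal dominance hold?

row 1: |6| − (2) = 4
row 2: |4| − (1) = 3
minimum over rows = 3 → strictly diagonally dominant (convergence guaranteed)

3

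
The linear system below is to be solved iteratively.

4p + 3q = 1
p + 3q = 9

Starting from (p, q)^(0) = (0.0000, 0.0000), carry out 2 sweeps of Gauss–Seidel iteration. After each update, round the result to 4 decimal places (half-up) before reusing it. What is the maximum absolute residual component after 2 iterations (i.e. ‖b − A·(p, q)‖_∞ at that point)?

2.1874

Iteration 1:
  p = (1 - (3)·0.0000) / (4) = 0.2500
  q = (9 - (1)·0.2500) / (3) = 2.9167
Iteration 2:
  p = (1 - (3)·2.9167) / (4) = -1.9375
  q = (9 - (1)·-1.9375) / (3) = 3.6458
Residual b − A·x = (-2.1874, 0.0001); ∞-norm = 2.1874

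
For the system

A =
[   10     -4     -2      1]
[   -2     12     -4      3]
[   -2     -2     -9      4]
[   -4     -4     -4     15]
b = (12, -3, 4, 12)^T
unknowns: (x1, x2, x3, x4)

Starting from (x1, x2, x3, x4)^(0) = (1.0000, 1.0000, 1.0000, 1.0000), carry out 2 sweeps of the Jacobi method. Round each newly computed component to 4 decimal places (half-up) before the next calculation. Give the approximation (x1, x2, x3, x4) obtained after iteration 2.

(0.9511, -0.5148, -0.1111, 1.1348)

Iteration 1:
  x1 = (12 - (-4)·1.0000 - (-2)·1.0000 - (1)·1.0000) / (10) = 1.7000
  x2 = (-3 - (-2)·1.0000 - (-4)·1.0000 - (3)·1.0000) / (12) = 0.0000
  x3 = (4 - (-2)·1.0000 - (-2)·1.0000 - (4)·1.0000) / (-9) = -0.4444
  x4 = (12 - (-4)·1.0000 - (-4)·1.0000 - (-4)·1.0000) / (15) = 1.6000
Iteration 2:
  x1 = (12 - (-4)·0.0000 - (-2)·-0.4444 - (1)·1.6000) / (10) = 0.9511
  x2 = (-3 - (-2)·1.7000 - (-4)·-0.4444 - (3)·1.6000) / (12) = -0.5148
  x3 = (4 - (-2)·1.7000 - (-2)·0.0000 - (4)·1.6000) / (-9) = -0.1111
  x4 = (12 - (-4)·1.7000 - (-4)·0.0000 - (-4)·-0.4444) / (15) = 1.1348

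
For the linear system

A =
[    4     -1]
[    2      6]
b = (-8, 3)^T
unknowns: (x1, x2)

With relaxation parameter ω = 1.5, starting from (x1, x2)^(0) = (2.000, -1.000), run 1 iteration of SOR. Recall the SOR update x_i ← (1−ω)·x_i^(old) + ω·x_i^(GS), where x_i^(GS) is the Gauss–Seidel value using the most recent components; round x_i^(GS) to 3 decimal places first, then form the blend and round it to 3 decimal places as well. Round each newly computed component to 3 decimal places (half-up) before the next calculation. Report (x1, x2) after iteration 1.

Iteration 1:
  x1: GS value = (-8 - (-1)·-1.000) / (4) = -2.250;  x1 ← (1−ω)·2.000 + ω·-2.250 = -4.375
  x2: GS value = (3 - (2)·-4.375) / (6) = 1.958;  x2 ← (1−ω)·-1.000 + ω·1.958 = 3.437

(-4.375, 3.437)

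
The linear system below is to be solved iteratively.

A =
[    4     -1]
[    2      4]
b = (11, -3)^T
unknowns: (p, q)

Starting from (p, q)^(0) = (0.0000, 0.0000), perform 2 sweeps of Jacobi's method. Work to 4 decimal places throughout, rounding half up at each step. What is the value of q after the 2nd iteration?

Iteration 1:
  p = (11 - (-1)·0.0000) / (4) = 2.7500
  q = (-3 - (2)·0.0000) / (4) = -0.7500
Iteration 2:
  p = (11 - (-1)·-0.7500) / (4) = 2.5625
  q = (-3 - (2)·2.7500) / (4) = -2.1250

-2.1250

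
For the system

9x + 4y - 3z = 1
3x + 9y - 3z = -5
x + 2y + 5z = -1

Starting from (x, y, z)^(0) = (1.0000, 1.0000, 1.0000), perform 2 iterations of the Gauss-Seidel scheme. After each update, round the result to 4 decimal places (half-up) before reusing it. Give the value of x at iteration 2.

0.1728

Iteration 1:
  x = (1 - (4)·1.0000 - (-3)·1.0000) / (9) = 0.0000
  y = (-5 - (3)·0.0000 - (-3)·1.0000) / (9) = -0.2222
  z = (-1 - (1)·0.0000 - (2)·-0.2222) / (5) = -0.1111
Iteration 2:
  x = (1 - (4)·-0.2222 - (-3)·-0.1111) / (9) = 0.1728
  y = (-5 - (3)·0.1728 - (-3)·-0.1111) / (9) = -0.6502
  z = (-1 - (1)·0.1728 - (2)·-0.6502) / (5) = 0.0255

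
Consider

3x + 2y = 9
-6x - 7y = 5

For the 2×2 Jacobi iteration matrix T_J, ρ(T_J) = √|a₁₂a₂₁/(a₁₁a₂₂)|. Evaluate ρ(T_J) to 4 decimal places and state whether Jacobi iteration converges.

a₁₂a₂₁/(a₁₁a₂₂) = (2)·(-6) / ((3)·(-7)) = 0.571429
ρ = √|0.571429| = √0.571429 = 0.7559
ρ < 1, so Jacobi converges

0.7559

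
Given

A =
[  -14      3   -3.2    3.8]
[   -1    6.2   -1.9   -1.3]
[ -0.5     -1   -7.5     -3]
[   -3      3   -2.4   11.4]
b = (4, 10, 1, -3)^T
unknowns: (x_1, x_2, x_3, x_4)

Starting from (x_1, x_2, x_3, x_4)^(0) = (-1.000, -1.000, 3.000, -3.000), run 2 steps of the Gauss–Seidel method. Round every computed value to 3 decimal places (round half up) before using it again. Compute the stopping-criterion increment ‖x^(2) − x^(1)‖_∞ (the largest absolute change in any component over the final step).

Iteration 1:
  x_1 = (4 - (3)·-1.000 - (-3.2)·3.000 - (3.8)·-3.000) / (-14) = -2.000
  x_2 = (10 - (-1)·-2.000 - (-1.9)·3.000 - (-1.3)·-3.000) / (6.2) = 1.581
  x_3 = (1 - (-0.5)·-2.000 - (-1)·1.581 - (-3)·-3.000) / (-7.5) = 0.989
  x_4 = (-3 - (-3)·-2.000 - (3)·1.581 - (-2.4)·0.989) / (11.4) = -0.997
Iteration 2:
  x_1 = (4 - (3)·1.581 - (-3.2)·0.989 - (3.8)·-0.997) / (-14) = -0.444
  x_2 = (10 - (-1)·-0.444 - (-1.9)·0.989 - (-1.3)·-0.997) / (6.2) = 1.635
  x_3 = (1 - (-0.5)·-0.444 - (-1)·1.635 - (-3)·-0.997) / (-7.5) = 0.077
  x_4 = (-3 - (-3)·-0.444 - (3)·1.635 - (-2.4)·0.077) / (11.4) = -0.794
Change: (1.556, 0.054, -0.912, 0.203) → max |·| = 1.556

1.556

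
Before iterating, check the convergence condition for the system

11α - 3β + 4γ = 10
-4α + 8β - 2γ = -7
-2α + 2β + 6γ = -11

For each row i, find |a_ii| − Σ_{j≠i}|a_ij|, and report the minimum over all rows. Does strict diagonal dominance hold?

row 1: |11| − (3+4) = 4
row 2: |8| − (4+2) = 2
row 3: |6| − (2+2) = 2
minimum over rows = 2 → strictly diagonally dominant (convergence guaranteed)

2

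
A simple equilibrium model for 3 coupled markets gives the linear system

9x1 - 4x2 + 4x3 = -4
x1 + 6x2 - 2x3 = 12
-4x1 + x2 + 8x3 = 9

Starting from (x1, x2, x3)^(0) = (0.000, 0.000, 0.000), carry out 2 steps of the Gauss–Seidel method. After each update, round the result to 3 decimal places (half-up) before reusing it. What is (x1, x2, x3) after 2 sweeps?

(0.191, 2.183, 0.948)

Iteration 1:
  x1 = (-4 - (-4)·0.000 - (4)·0.000) / (9) = -0.444
  x2 = (12 - (1)·-0.444 - (-2)·0.000) / (6) = 2.074
  x3 = (9 - (-4)·-0.444 - (1)·2.074) / (8) = 0.644
Iteration 2:
  x1 = (-4 - (-4)·2.074 - (4)·0.644) / (9) = 0.191
  x2 = (12 - (1)·0.191 - (-2)·0.644) / (6) = 2.183
  x3 = (9 - (-4)·0.191 - (1)·2.183) / (8) = 0.948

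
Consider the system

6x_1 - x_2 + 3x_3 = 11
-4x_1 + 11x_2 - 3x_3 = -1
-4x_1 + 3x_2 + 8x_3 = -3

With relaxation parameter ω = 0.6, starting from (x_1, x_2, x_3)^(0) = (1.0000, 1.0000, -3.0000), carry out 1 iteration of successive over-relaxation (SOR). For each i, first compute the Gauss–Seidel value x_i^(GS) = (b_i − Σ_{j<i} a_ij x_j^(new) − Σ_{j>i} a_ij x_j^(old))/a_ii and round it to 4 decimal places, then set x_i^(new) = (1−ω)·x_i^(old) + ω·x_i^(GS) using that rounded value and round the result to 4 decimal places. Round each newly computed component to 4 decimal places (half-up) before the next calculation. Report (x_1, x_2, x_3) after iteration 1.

Iteration 1:
  x_1: GS value = (11 - (-1)·1.0000 - (3)·-3.0000) / (6) = 3.5000;  x_1 ← (1−ω)·1.0000 + ω·3.5000 = 2.5000
  x_2: GS value = (-1 - (-4)·2.5000 - (-3)·-3.0000) / (11) = 0.0000;  x_2 ← (1−ω)·1.0000 + ω·0.0000 = 0.4000
  x_3: GS value = (-3 - (-4)·2.5000 - (3)·0.4000) / (8) = 0.7250;  x_3 ← (1−ω)·-3.0000 + ω·0.7250 = -0.7650

(2.5000, 0.4000, -0.7650)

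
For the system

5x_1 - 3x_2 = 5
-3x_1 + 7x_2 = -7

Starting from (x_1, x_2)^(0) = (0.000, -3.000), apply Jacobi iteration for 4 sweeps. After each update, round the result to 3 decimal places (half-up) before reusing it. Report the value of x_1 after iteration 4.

0.503

Iteration 1:
  x_1 = (5 - (-3)·-3.000) / (5) = -0.800
  x_2 = (-7 - (-3)·0.000) / (7) = -1.000
Iteration 2:
  x_1 = (5 - (-3)·-1.000) / (5) = 0.400
  x_2 = (-7 - (-3)·-0.800) / (7) = -1.343
Iteration 3:
  x_1 = (5 - (-3)·-1.343) / (5) = 0.194
  x_2 = (-7 - (-3)·0.400) / (7) = -0.829
Iteration 4:
  x_1 = (5 - (-3)·-0.829) / (5) = 0.503
  x_2 = (-7 - (-3)·0.194) / (7) = -0.917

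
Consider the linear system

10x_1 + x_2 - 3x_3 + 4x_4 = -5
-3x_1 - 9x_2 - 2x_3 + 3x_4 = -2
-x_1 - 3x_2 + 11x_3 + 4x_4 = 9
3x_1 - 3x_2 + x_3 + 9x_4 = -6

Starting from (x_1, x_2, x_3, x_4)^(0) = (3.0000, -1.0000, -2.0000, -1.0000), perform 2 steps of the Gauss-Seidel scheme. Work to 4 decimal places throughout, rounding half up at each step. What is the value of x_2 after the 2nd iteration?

-0.2042

Iteration 1:
  x_1 = (-5 - (1)·-1.0000 - (-3)·-2.0000 - (4)·-1.0000) / (10) = -0.6000
  x_2 = (-2 - (-3)·-0.6000 - (-2)·-2.0000 - (3)·-1.0000) / (-9) = 0.5333
  x_3 = (9 - (-1)·-0.6000 - (-3)·0.5333 - (4)·-1.0000) / (11) = 1.2727
  x_4 = (-6 - (3)·-0.6000 - (-3)·0.5333 - (1)·1.2727) / (9) = -0.4303
Iteration 2:
  x_1 = (-5 - (1)·0.5333 - (-3)·1.2727 - (4)·-0.4303) / (10) = 0.0006
  x_2 = (-2 - (-3)·0.0006 - (-2)·1.2727 - (3)·-0.4303) / (-9) = -0.2042
  x_3 = (9 - (-1)·0.0006 - (-3)·-0.2042 - (4)·-0.4303) / (11) = 0.9190
  x_4 = (-6 - (3)·0.0006 - (-3)·-0.2042 - (1)·0.9190) / (9) = -0.8370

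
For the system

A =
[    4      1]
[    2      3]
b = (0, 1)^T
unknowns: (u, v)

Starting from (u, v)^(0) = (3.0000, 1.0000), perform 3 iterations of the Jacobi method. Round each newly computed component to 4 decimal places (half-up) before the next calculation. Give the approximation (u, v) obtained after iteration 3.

Iteration 1:
  u = (0 - (1)·1.0000) / (4) = -0.2500
  v = (1 - (2)·3.0000) / (3) = -1.6667
Iteration 2:
  u = (0 - (1)·-1.6667) / (4) = 0.4167
  v = (1 - (2)·-0.2500) / (3) = 0.5000
Iteration 3:
  u = (0 - (1)·0.5000) / (4) = -0.1250
  v = (1 - (2)·0.4167) / (3) = 0.0555

(-0.1250, 0.0555)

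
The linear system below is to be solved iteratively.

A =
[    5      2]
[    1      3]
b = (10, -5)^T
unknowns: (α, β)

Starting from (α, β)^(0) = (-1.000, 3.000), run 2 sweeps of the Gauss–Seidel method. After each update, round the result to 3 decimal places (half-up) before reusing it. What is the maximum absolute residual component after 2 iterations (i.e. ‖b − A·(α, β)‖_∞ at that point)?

Iteration 1:
  α = (10 - (2)·3.000) / (5) = 0.800
  β = (-5 - (1)·0.800) / (3) = -1.933
Iteration 2:
  α = (10 - (2)·-1.933) / (5) = 2.773
  β = (-5 - (1)·2.773) / (3) = -2.591
Residual b − A·x = (1.317, 0.000); ∞-norm = 1.317

1.317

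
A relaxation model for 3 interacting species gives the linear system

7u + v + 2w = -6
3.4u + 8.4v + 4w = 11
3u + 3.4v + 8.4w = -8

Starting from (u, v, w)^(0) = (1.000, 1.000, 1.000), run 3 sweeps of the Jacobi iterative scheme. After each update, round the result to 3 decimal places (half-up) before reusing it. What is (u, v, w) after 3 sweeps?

(-1.045, 1.801, -1.870)

Iteration 1:
  u = (-6 - (1)·1.000 - (2)·1.000) / (7) = -1.286
  v = (11 - (3.4)·1.000 - (4)·1.000) / (8.4) = 0.429
  w = (-8 - (3)·1.000 - (3.4)·1.000) / (8.4) = -1.714
Iteration 2:
  u = (-6 - (1)·0.429 - (2)·-1.714) / (7) = -0.429
  v = (11 - (3.4)·-1.286 - (4)·-1.714) / (8.4) = 2.646
  w = (-8 - (3)·-1.286 - (3.4)·0.429) / (8.4) = -0.667
Iteration 3:
  u = (-6 - (1)·2.646 - (2)·-0.667) / (7) = -1.045
  v = (11 - (3.4)·-0.429 - (4)·-0.667) / (8.4) = 1.801
  w = (-8 - (3)·-0.429 - (3.4)·2.646) / (8.4) = -1.870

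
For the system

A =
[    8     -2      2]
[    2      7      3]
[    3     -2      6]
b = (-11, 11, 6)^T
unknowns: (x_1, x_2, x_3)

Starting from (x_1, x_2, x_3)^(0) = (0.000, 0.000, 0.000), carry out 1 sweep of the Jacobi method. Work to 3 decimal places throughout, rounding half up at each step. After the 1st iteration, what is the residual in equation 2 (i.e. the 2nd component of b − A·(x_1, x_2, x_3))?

Iteration 1:
  x_1 = (-11 - (-2)·0.000 - (2)·0.000) / (8) = -1.375
  x_2 = (11 - (2)·0.000 - (3)·0.000) / (7) = 1.571
  x_3 = (6 - (3)·0.000 - (-2)·0.000) / (6) = 1.000
Residual b − A·x = (1.142, -0.247, 7.267)

-0.247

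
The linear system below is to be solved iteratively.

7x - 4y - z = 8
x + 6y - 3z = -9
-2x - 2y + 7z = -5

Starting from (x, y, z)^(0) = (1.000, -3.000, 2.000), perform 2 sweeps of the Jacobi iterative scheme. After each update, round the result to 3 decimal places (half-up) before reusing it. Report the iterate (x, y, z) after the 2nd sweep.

Iteration 1:
  x = (8 - (-4)·-3.000 - (-1)·2.000) / (7) = -0.286
  y = (-9 - (1)·1.000 - (-3)·2.000) / (6) = -0.667
  z = (-5 - (-2)·1.000 - (-2)·-3.000) / (7) = -1.286
Iteration 2:
  x = (8 - (-4)·-0.667 - (-1)·-1.286) / (7) = 0.578
  y = (-9 - (1)·-0.286 - (-3)·-1.286) / (6) = -2.095
  z = (-5 - (-2)·-0.286 - (-2)·-0.667) / (7) = -0.987

(0.578, -2.095, -0.987)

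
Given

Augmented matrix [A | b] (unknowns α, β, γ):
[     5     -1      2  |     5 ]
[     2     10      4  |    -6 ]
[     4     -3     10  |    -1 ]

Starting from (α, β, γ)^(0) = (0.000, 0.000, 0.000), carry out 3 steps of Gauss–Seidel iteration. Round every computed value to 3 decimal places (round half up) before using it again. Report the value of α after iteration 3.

1.179

Iteration 1:
  α = (5 - (-1)·0.000 - (2)·0.000) / (5) = 1.000
  β = (-6 - (2)·1.000 - (4)·0.000) / (10) = -0.800
  γ = (-1 - (4)·1.000 - (-3)·-0.800) / (10) = -0.740
Iteration 2:
  α = (5 - (-1)·-0.800 - (2)·-0.740) / (5) = 1.136
  β = (-6 - (2)·1.136 - (4)·-0.740) / (10) = -0.531
  γ = (-1 - (4)·1.136 - (-3)·-0.531) / (10) = -0.714
Iteration 3:
  α = (5 - (-1)·-0.531 - (2)·-0.714) / (5) = 1.179
  β = (-6 - (2)·1.179 - (4)·-0.714) / (10) = -0.550
  γ = (-1 - (4)·1.179 - (-3)·-0.550) / (10) = -0.737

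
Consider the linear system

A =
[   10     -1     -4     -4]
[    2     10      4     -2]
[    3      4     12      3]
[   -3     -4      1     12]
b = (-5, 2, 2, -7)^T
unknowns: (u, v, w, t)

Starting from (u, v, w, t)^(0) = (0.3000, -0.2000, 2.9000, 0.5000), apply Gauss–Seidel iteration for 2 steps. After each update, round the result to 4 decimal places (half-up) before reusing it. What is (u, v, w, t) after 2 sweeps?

(-0.8253, 0.1492, 0.5059, -0.7821)

Iteration 1:
  u = (-5 - (-1)·-0.2000 - (-4)·2.9000 - (-4)·0.5000) / (10) = 0.8400
  v = (2 - (2)·0.8400 - (4)·2.9000 - (-2)·0.5000) / (10) = -1.0280
  w = (2 - (3)·0.8400 - (4)·-1.0280 - (3)·0.5000) / (12) = 0.1743
  t = (-7 - (-3)·0.8400 - (-4)·-1.0280 - (1)·0.1743) / (12) = -0.7305
Iteration 2:
  u = (-5 - (-1)·-1.0280 - (-4)·0.1743 - (-4)·-0.7305) / (10) = -0.8253
  v = (2 - (2)·-0.8253 - (4)·0.1743 - (-2)·-0.7305) / (10) = 0.1492
  w = (2 - (3)·-0.8253 - (4)·0.1492 - (3)·-0.7305) / (12) = 0.5059
  t = (-7 - (-3)·-0.8253 - (-4)·0.1492 - (1)·0.5059) / (12) = -0.7821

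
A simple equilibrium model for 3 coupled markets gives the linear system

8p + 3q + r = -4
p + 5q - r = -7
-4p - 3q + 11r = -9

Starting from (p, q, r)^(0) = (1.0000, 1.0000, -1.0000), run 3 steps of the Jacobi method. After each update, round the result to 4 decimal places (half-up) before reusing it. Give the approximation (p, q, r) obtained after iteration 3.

Iteration 1:
  p = (-4 - (3)·1.0000 - (1)·-1.0000) / (8) = -0.7500
  q = (-7 - (1)·1.0000 - (-1)·-1.0000) / (5) = -1.8000
  r = (-9 - (-4)·1.0000 - (-3)·1.0000) / (11) = -0.1818
Iteration 2:
  p = (-4 - (3)·-1.8000 - (1)·-0.1818) / (8) = 0.1977
  q = (-7 - (1)·-0.7500 - (-1)·-0.1818) / (5) = -1.2864
  r = (-9 - (-4)·-0.7500 - (-3)·-1.8000) / (11) = -1.5818
Iteration 3:
  p = (-4 - (3)·-1.2864 - (1)·-1.5818) / (8) = 0.1801
  q = (-7 - (1)·0.1977 - (-1)·-1.5818) / (5) = -1.7559
  r = (-9 - (-4)·0.1977 - (-3)·-1.2864) / (11) = -1.0971

(0.1801, -1.7559, -1.0971)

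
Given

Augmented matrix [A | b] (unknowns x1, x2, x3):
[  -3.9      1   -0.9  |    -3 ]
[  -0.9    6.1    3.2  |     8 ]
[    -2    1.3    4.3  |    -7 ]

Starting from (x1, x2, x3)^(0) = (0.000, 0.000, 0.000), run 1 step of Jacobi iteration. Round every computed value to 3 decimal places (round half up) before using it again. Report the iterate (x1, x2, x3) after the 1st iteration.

Iteration 1:
  x1 = (-3 - (1)·0.000 - (-0.9)·0.000) / (-3.9) = 0.769
  x2 = (8 - (-0.9)·0.000 - (3.2)·0.000) / (6.1) = 1.311
  x3 = (-7 - (-2)·0.000 - (1.3)·0.000) / (4.3) = -1.628

(0.769, 1.311, -1.628)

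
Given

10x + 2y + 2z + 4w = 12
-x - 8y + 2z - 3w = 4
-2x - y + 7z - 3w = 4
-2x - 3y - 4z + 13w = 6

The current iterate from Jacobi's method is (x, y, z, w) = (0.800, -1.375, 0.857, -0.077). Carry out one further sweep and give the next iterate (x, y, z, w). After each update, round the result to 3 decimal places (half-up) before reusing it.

(1.334, -0.357, 0.571, 0.531)

One sweep:
  x = (12 - (2)·-1.375 - (2)·0.857 - (4)·-0.077) / (10) = 1.334
  y = (4 - (-1)·0.800 - (2)·0.857 - (-3)·-0.077) / (-8) = -0.357
  z = (4 - (-2)·0.800 - (-1)·-1.375 - (-3)·-0.077) / (7) = 0.571
  w = (6 - (-2)·0.800 - (-3)·-1.375 - (-4)·0.857) / (13) = 0.531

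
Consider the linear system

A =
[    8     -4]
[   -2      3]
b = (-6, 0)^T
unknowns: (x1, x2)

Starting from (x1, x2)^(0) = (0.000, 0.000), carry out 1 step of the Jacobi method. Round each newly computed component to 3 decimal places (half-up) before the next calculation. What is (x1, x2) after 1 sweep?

(-0.750, 0.000)

Iteration 1:
  x1 = (-6 - (-4)·0.000) / (8) = -0.750
  x2 = (0 - (-2)·0.000) / (3) = 0.000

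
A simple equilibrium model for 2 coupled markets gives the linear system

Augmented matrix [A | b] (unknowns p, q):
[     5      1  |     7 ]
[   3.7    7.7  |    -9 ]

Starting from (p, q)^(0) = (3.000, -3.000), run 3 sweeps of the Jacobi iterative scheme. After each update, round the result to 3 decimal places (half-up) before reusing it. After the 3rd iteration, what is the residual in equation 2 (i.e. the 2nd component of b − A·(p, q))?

0.352

Iteration 1:
  p = (7 - (1)·-3.000) / (5) = 2.000
  q = (-9 - (3.7)·3.000) / (7.7) = -2.610
Iteration 2:
  p = (7 - (1)·-2.610) / (5) = 1.922
  q = (-9 - (3.7)·2.000) / (7.7) = -2.130
Iteration 3:
  p = (7 - (1)·-2.130) / (5) = 1.826
  q = (-9 - (3.7)·1.922) / (7.7) = -2.092
Residual b − A·x = (-0.038, 0.352)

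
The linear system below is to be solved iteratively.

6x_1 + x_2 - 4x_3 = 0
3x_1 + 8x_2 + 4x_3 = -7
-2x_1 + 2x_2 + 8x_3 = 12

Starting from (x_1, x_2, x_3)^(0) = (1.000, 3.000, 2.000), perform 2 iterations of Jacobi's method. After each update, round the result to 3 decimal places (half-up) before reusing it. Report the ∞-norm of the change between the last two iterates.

Iteration 1:
  x_1 = (0 - (1)·3.000 - (-4)·2.000) / (6) = 0.833
  x_2 = (-7 - (3)·1.000 - (4)·2.000) / (8) = -2.250
  x_3 = (12 - (-2)·1.000 - (2)·3.000) / (8) = 1.000
Iteration 2:
  x_1 = (0 - (1)·-2.250 - (-4)·1.000) / (6) = 1.042
  x_2 = (-7 - (3)·0.833 - (4)·1.000) / (8) = -1.687
  x_3 = (12 - (-2)·0.833 - (2)·-2.250) / (8) = 2.271
Change: (0.209, 0.563, 1.271) → max |·| = 1.271

1.271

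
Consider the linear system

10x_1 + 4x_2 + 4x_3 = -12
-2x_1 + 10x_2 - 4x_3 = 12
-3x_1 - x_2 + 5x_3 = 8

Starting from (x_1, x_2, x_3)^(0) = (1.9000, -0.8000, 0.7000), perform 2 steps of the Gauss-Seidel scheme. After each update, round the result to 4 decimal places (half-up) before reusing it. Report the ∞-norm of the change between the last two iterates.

1.0006

Iteration 1:
  x_1 = (-12 - (4)·-0.8000 - (4)·0.7000) / (10) = -1.1600
  x_2 = (12 - (-2)·-1.1600 - (-4)·0.7000) / (10) = 1.2480
  x_3 = (8 - (-3)·-1.1600 - (-1)·1.2480) / (5) = 1.1536
Iteration 2:
  x_1 = (-12 - (4)·1.2480 - (4)·1.1536) / (10) = -2.1606
  x_2 = (12 - (-2)·-2.1606 - (-4)·1.1536) / (10) = 1.2293
  x_3 = (8 - (-3)·-2.1606 - (-1)·1.2293) / (5) = 0.5495
Change: (-1.0006, -0.0187, -0.6041) → max |·| = 1.0006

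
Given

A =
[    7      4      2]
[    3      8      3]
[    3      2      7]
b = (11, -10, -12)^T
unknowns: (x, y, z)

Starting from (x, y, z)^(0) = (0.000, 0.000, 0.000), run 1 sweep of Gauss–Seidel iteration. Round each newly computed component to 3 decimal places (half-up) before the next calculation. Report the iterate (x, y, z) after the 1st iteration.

(1.571, -1.839, -1.862)

Iteration 1:
  x = (11 - (4)·0.000 - (2)·0.000) / (7) = 1.571
  y = (-10 - (3)·1.571 - (3)·0.000) / (8) = -1.839
  z = (-12 - (3)·1.571 - (2)·-1.839) / (7) = -1.862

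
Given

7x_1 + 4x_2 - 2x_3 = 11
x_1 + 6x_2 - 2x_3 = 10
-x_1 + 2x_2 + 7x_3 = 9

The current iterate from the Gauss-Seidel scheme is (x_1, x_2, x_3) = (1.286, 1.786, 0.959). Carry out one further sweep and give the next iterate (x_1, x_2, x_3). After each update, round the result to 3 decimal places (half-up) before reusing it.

(0.825, 1.849, 0.875)

One sweep:
  x_1 = (11 - (4)·1.786 - (-2)·0.959) / (7) = 0.825
  x_2 = (10 - (1)·0.825 - (-2)·0.959) / (6) = 1.849
  x_3 = (9 - (-1)·0.825 - (2)·1.849) / (7) = 0.875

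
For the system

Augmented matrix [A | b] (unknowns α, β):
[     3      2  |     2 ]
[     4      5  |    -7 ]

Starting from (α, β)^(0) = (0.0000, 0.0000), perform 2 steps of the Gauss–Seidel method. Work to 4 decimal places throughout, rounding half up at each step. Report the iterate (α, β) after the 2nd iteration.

(1.9556, -2.9645)

Iteration 1:
  α = (2 - (2)·0.0000) / (3) = 0.6667
  β = (-7 - (4)·0.6667) / (5) = -1.9334
Iteration 2:
  α = (2 - (2)·-1.9334) / (3) = 1.9556
  β = (-7 - (4)·1.9556) / (5) = -2.9645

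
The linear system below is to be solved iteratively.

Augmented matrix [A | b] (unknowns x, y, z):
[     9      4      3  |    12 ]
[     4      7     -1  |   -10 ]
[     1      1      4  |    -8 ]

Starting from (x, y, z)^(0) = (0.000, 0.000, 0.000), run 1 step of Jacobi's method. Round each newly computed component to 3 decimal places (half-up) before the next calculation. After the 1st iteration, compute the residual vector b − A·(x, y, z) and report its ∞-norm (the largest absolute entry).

11.719

Iteration 1:
  x = (12 - (4)·0.000 - (3)·0.000) / (9) = 1.333
  y = (-10 - (4)·0.000 - (-1)·0.000) / (7) = -1.429
  z = (-8 - (1)·0.000 - (1)·0.000) / (4) = -2.000
Residual b − A·x = (11.719, -7.329, 0.096); ∞-norm = 11.719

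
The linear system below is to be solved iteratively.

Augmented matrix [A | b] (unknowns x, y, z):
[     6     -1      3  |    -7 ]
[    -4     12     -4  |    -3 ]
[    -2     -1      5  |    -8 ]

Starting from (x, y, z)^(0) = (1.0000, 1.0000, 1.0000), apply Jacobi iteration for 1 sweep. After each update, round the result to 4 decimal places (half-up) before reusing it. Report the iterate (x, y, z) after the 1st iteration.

(-1.5000, 0.4167, -1.0000)

Iteration 1:
  x = (-7 - (-1)·1.0000 - (3)·1.0000) / (6) = -1.5000
  y = (-3 - (-4)·1.0000 - (-4)·1.0000) / (12) = 0.4167
  z = (-8 - (-2)·1.0000 - (-1)·1.0000) / (5) = -1.0000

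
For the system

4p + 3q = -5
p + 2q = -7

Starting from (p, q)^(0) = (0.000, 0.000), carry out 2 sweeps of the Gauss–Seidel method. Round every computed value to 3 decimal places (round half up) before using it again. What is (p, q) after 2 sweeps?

(0.906, -3.953)

Iteration 1:
  p = (-5 - (3)·0.000) / (4) = -1.250
  q = (-7 - (1)·-1.250) / (2) = -2.875
Iteration 2:
  p = (-5 - (3)·-2.875) / (4) = 0.906
  q = (-7 - (1)·0.906) / (2) = -3.953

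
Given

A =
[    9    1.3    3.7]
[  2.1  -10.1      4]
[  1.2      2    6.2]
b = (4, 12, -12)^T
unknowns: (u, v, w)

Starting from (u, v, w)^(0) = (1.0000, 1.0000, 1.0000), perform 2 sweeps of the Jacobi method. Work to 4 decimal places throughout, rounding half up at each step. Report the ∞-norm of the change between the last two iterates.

1.6478

Iteration 1:
  u = (4 - (1.3)·1.0000 - (3.7)·1.0000) / (9) = -0.1111
  v = (12 - (2.1)·1.0000 - (4)·1.0000) / (-10.1) = -0.5842
  w = (-12 - (1.2)·1.0000 - (2)·1.0000) / (6.2) = -2.4516
Iteration 2:
  u = (4 - (1.3)·-0.5842 - (3.7)·-2.4516) / (9) = 1.5367
  v = (12 - (2.1)·-0.1111 - (4)·-2.4516) / (-10.1) = -2.1821
  w = (-12 - (1.2)·-0.1111 - (2)·-0.5842) / (6.2) = -1.7255
Change: (1.6478, -1.5979, 0.7261) → max |·| = 1.6478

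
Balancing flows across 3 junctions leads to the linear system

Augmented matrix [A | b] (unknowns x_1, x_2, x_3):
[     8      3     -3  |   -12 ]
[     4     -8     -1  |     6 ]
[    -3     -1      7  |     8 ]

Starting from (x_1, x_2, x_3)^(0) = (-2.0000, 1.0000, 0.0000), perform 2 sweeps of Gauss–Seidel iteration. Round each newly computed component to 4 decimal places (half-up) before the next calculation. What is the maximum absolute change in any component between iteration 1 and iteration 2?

Iteration 1:
  x_1 = (-12 - (3)·1.0000 - (-3)·0.0000) / (8) = -1.8750
  x_2 = (6 - (4)·-1.8750 - (-1)·0.0000) / (-8) = -1.6875
  x_3 = (8 - (-3)·-1.8750 - (-1)·-1.6875) / (7) = 0.0982
Iteration 2:
  x_1 = (-12 - (3)·-1.6875 - (-3)·0.0982) / (8) = -0.8304
  x_2 = (6 - (4)·-0.8304 - (-1)·0.0982) / (-8) = -1.1775
  x_3 = (8 - (-3)·-0.8304 - (-1)·-1.1775) / (7) = 0.6188
Change: (1.0446, 0.5100, 0.5206) → max |·| = 1.0446

1.0446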